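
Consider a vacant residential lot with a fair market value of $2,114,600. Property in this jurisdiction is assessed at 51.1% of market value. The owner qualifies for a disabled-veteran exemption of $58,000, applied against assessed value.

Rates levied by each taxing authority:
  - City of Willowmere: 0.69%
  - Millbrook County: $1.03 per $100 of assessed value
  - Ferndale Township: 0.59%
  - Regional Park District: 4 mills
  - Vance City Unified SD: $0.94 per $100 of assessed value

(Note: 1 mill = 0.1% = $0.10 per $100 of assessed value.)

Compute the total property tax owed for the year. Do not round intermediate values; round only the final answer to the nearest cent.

$37,323.46

Assessed value = $2,114,600 × 0.511 = $1,080,560.6
Taxable value = $1,080,560.6 − $58,000 = $1,022,560.6
City of Willowmere: $1,022,560.6 × 0.0069 = $7,055.66814
Millbrook County: $1,022,560.6 × 0.0103 = $10,532.37418
Ferndale Township: $1,022,560.6 × 0.0059 = $6,033.10754
Regional Park District: $1,022,560.6 × 0.004 = $4,090.2424
Vance City Unified SD: $1,022,560.6 × 0.0094 = $9,612.06964
Total = $37,323.4619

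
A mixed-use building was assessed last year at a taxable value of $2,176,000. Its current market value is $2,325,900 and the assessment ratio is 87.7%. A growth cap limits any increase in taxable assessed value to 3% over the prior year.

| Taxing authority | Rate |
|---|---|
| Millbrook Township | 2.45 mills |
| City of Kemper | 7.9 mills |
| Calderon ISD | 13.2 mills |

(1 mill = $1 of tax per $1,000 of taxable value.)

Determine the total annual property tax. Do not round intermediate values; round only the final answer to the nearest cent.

Uncapped assessed value = $2,325,900 × 0.877 = $2,039,814.3
Cap limit = $2,176,000 × 1.03 = $2,241,280
Taxable assessed value = min($2,039,814.3, $2,241,280) = $2,039,814.3 (cap does not bind)
Millbrook Township: $2,039,814.3 × 0.00245 = $4,997.545035
City of Kemper: $2,039,814.3 × 0.0079 = $16,114.53297
Calderon ISD: $2,039,814.3 × 0.0132 = $26,925.54876
Total = $48,037.626765

$48,037.63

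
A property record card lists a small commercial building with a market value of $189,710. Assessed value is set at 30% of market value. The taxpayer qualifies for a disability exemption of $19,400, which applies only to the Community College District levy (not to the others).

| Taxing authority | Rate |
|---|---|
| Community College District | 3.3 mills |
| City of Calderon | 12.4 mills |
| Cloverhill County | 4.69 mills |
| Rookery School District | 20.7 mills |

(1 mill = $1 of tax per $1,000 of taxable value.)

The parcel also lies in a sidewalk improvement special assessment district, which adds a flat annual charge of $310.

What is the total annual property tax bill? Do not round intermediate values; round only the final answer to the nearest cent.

$2,584.54

Assessed value = $189,710 × 0.3 = $56,913
Community College District: ($56,913 − $19,400) × 0.0033 = $37,513 × 0.0033 = $123.7929
City of Calderon: $56,913 × 0.0124 = $705.7212
Cloverhill County: $56,913 × 0.00469 = $266.92197
Rookery School District: $56,913 × 0.0207 = $1,178.0991
Levies subtotal = $2,274.53517
Total = $2,274.53517 + $310 = $2,584.53517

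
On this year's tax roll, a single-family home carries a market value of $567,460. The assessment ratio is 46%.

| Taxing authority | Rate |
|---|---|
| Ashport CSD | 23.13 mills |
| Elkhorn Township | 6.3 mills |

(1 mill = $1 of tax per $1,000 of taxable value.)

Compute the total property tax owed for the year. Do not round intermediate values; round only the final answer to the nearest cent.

$7,682.16

Assessed value = $567,460 × 0.46 = $261,031.6
Ashport CSD: $261,031.6 × 0.02313 = $6,037.660908
Elkhorn Township: $261,031.6 × 0.0063 = $1,644.49908
Total = $6,037.660908 + $1,644.49908 = $7,682.159988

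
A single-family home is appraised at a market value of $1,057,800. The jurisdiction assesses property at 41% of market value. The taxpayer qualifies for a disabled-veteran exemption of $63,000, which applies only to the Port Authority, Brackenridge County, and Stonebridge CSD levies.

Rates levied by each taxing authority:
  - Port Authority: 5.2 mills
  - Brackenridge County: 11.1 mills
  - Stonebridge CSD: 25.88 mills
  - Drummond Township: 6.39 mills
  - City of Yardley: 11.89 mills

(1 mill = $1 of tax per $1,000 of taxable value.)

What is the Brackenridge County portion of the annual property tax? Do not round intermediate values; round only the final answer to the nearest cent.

$4,114.75

Assessed value = $1,057,800 × 0.41 = $433,698
Brackenridge County taxable value = $433,698 − $63,000 = $370,698
Brackenridge County levy = $370,698 × 0.0111 = $4,114.7478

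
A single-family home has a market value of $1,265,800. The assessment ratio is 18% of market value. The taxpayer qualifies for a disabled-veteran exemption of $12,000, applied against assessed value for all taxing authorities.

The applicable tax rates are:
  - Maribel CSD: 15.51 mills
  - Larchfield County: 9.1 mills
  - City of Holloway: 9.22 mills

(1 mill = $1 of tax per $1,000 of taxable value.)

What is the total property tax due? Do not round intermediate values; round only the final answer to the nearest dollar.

$7,302

Assessed value = $1,265,800 × 0.18 = $227,844
Taxable value = $227,844 − $12,000 = $215,844
Maribel CSD: $215,844 × 0.01551 = $3,347.74044
Larchfield County: $215,844 × 0.0091 = $1,964.1804
City of Holloway: $215,844 × 0.00922 = $1,990.08168
Total = $3,347.74044 + $1,964.1804 + $1,990.08168 = $7,302.00252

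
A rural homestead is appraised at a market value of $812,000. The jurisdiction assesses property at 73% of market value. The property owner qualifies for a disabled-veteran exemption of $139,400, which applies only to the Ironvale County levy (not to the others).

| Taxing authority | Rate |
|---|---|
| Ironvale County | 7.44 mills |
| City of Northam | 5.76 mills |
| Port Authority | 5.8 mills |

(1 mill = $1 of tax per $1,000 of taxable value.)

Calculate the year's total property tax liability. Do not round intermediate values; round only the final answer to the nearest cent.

Assessed value = $812,000 × 0.73 = $592,760
Ironvale County: ($592,760 − $139,400) × 0.00744 = $453,360 × 0.00744 = $3,372.9984
City of Northam: $592,760 × 0.00576 = $3,414.2976
Port Authority: $592,760 × 0.0058 = $3,438.008
Total = $10,225.304

$10,225.30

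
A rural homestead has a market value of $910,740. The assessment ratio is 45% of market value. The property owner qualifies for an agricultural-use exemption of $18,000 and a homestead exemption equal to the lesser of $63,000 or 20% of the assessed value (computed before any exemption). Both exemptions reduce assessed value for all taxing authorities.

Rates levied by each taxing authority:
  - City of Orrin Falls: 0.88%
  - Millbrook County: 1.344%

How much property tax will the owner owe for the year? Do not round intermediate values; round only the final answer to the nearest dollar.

$7,313

Assessed value = $910,740 × 0.45 = $409,833
Homestead exemption = min($63,000, 20% × $409,833) = min($63,000, $81,966.6) = $63,000 (dollar cap binds)
Taxable value = $409,833 − $18,000 − $63,000 = $328,833
City of Orrin Falls: $328,833 × 0.0088 = $2,893.7304
Millbrook County: $328,833 × 0.01344 = $4,419.51552
Total = $7,313.24592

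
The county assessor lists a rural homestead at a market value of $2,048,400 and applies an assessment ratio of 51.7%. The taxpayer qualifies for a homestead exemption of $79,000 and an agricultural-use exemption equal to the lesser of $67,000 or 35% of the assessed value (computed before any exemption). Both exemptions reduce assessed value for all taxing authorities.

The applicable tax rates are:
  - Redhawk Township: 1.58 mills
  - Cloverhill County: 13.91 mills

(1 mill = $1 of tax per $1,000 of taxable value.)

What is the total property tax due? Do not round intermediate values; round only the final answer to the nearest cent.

$14,142.72

Assessed value = $2,048,400 × 0.517 = $1,059,022.8
Agricultural-use exemption = min($67,000, 35% × $1,059,022.8) = min($67,000, $370,657.98) = $67,000 (dollar cap binds)
Taxable value = $1,059,022.8 − $79,000 − $67,000 = $913,022.8
Redhawk Township: $913,022.8 × 0.00158 = $1,442.576024
Cloverhill County: $913,022.8 × 0.01391 = $12,700.147148
Total = $14,142.723172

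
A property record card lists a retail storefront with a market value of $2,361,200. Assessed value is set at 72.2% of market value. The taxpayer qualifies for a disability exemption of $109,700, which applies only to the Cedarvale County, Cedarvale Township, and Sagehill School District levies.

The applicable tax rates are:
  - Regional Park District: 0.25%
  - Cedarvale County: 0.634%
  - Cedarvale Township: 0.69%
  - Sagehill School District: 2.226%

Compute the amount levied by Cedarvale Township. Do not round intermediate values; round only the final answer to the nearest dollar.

Assessed value = $2,361,200 × 0.722 = $1,704,786.4
Cedarvale Township taxable value = $1,704,786.4 − $109,700 = $1,595,086.4
Cedarvale Township levy = $1,595,086.4 × 0.0069 = $11,006.09616

$11,006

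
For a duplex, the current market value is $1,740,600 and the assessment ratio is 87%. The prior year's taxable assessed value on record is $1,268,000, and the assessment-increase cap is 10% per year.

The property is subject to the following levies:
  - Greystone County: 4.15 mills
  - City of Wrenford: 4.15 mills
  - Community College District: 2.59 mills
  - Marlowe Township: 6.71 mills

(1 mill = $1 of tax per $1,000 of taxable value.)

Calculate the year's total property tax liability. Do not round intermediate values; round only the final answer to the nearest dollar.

$24,548

Uncapped assessed value = $1,740,600 × 0.87 = $1,514,322
Cap limit = $1,268,000 × 1.1 = $1,394,800
Taxable assessed value = min($1,514,322, $1,394,800) = $1,394,800 (cap binds)
Greystone County: $1,394,800 × 0.00415 = $5,788.42
City of Wrenford: $1,394,800 × 0.00415 = $5,788.42
Community College District: $1,394,800 × 0.00259 = $3,612.532
Marlowe Township: $1,394,800 × 0.00671 = $9,359.108
Total = $24,548.48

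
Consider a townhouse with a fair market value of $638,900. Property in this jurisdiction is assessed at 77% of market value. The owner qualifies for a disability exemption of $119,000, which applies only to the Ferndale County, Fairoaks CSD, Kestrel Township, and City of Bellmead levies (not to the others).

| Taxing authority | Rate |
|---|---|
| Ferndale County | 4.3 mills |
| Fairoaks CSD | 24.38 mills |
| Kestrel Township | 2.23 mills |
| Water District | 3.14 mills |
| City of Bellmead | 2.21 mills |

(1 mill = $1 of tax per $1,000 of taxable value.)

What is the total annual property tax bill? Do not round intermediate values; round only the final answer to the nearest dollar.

$13,897

Assessed value = $638,900 × 0.77 = $491,953
Ferndale County: ($491,953 − $119,000) × 0.0043 = $372,953 × 0.0043 = $1,603.6979
Fairoaks CSD: ($491,953 − $119,000) × 0.02438 = $372,953 × 0.02438 = $9,092.59414
Kestrel Township: ($491,953 − $119,000) × 0.00223 = $372,953 × 0.00223 = $831.68519
Water District: $491,953 × 0.00314 = $1,544.73242
City of Bellmead: ($491,953 − $119,000) × 0.00221 = $372,953 × 0.00221 = $824.22613
Total = $13,896.93578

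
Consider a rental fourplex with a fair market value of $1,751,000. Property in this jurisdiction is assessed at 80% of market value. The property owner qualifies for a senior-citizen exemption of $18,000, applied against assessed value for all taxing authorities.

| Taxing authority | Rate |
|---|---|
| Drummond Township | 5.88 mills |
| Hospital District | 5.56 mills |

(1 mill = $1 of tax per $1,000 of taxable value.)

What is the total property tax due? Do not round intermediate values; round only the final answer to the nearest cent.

Assessed value = $1,751,000 × 0.8 = $1,400,800
Taxable value = $1,400,800 − $18,000 = $1,382,800
Drummond Township: $1,382,800 × 0.00588 = $8,130.864
Hospital District: $1,382,800 × 0.00556 = $7,688.368
Total = $8,130.864 + $7,688.368 = $15,819.232

$15,819.23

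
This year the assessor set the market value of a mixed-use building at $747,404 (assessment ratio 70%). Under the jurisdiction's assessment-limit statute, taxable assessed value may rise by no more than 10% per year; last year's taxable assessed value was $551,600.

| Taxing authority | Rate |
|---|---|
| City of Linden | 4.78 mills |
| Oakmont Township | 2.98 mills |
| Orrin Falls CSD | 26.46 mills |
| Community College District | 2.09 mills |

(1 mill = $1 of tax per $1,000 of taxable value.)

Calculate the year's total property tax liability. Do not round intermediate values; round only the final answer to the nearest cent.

$18,996.77

Uncapped assessed value = $747,404 × 0.7 = $523,182.8
Cap limit = $551,600 × 1.1 = $606,760
Taxable assessed value = min($523,182.8, $606,760) = $523,182.8 (cap does not bind)
City of Linden: $523,182.8 × 0.00478 = $2,500.813784
Oakmont Township: $523,182.8 × 0.00298 = $1,559.084744
Orrin Falls CSD: $523,182.8 × 0.02646 = $13,843.416888
Community College District: $523,182.8 × 0.00209 = $1,093.452052
Total = $18,996.767468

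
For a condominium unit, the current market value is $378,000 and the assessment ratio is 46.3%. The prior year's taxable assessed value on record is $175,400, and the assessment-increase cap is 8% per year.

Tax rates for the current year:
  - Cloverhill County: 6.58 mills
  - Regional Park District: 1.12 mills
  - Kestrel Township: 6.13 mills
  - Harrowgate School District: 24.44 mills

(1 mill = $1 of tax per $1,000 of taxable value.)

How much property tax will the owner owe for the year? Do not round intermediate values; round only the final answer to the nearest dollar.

$6,698

Uncapped assessed value = $378,000 × 0.463 = $175,014
Cap limit = $175,400 × 1.08 = $189,432
Taxable assessed value = min($175,014, $189,432) = $175,014 (cap does not bind)
Cloverhill County: $175,014 × 0.00658 = $1,151.59212
Regional Park District: $175,014 × 0.00112 = $196.01568
Kestrel Township: $175,014 × 0.00613 = $1,072.83582
Harrowgate School District: $175,014 × 0.02444 = $4,277.34216
Total = $6,697.78578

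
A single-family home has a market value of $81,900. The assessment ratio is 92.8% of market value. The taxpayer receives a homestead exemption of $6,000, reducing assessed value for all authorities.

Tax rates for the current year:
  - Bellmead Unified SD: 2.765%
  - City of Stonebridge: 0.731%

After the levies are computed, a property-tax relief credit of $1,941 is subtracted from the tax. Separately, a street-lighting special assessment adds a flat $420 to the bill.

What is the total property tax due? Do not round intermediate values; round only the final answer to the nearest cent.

Assessed value = $81,900 × 0.928 = $76,003.2
Taxable value = $76,003.2 − $6,000 = $70,003.2
Bellmead Unified SD: $70,003.2 × 0.02765 = $1,935.58848
City of Stonebridge: $70,003.2 × 0.00731 = $511.723392
Levies subtotal = $2,447.311872
After credit = $2,447.311872 − $1,941 = $506.311872
Total = $506.311872 + $420 = $926.311872

$926.31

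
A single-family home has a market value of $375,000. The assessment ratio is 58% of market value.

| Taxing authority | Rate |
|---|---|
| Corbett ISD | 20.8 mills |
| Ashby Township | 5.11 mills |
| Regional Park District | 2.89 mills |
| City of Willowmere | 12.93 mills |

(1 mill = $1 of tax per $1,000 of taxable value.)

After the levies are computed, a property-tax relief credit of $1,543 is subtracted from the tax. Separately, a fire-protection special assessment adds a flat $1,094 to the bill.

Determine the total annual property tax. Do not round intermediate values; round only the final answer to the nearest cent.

$8,627.28

Assessed value = $375,000 × 0.58 = $217,500
Corbett ISD: $217,500 × 0.0208 = $4,524
Ashby Township: $217,500 × 0.00511 = $1,111.425
Regional Park District: $217,500 × 0.00289 = $628.575
City of Willowmere: $217,500 × 0.01293 = $2,812.275
Levies subtotal = $9,076.275
After credit = $9,076.275 − $1,543 = $7,533.275
Total = $7,533.275 + $1,094 = $8,627.275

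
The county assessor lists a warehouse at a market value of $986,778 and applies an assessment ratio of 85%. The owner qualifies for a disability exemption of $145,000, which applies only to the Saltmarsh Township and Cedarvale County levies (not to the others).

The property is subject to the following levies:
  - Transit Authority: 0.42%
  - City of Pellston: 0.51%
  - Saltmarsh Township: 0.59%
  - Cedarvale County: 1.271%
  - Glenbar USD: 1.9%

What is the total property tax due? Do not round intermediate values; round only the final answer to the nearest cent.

$36,647.84

Assessed value = $986,778 × 0.85 = $838,761.3
Transit Authority: $838,761.3 × 0.0042 = $3,522.79746
City of Pellston: $838,761.3 × 0.0051 = $4,277.68263
Saltmarsh Township: ($838,761.3 − $145,000) × 0.0059 = $693,761.3 × 0.0059 = $4,093.19167
Cedarvale County: ($838,761.3 − $145,000) × 0.01271 = $693,761.3 × 0.01271 = $8,817.706123
Glenbar USD: $838,761.3 × 0.019 = $15,936.4647
Total = $36,647.842583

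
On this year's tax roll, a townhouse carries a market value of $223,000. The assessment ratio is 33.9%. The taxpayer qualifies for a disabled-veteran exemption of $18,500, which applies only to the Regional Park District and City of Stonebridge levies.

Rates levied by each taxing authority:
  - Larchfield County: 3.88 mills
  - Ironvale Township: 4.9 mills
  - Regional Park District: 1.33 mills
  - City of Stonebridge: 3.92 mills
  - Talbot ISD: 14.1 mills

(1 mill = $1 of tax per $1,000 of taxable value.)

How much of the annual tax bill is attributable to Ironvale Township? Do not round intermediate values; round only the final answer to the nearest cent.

$370.43

Assessed value = $223,000 × 0.339 = $75,597
Ironvale Township taxable value = $75,597 (exemption does not apply)
Ironvale Township levy = $75,597 × 0.0049 = $370.4253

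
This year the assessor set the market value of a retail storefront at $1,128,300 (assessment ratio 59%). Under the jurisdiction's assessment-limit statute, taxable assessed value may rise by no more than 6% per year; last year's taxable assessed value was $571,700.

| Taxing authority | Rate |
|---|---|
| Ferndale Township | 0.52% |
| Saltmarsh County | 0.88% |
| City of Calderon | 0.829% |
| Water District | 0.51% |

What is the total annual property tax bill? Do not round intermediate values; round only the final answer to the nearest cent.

Uncapped assessed value = $1,128,300 × 0.59 = $665,697
Cap limit = $571,700 × 1.06 = $606,002
Taxable assessed value = min($665,697, $606,002) = $606,002 (cap binds)
Ferndale Township: $606,002 × 0.0052 = $3,151.2104
Saltmarsh County: $606,002 × 0.0088 = $5,332.8176
City of Calderon: $606,002 × 0.00829 = $5,023.75658
Water District: $606,002 × 0.0051 = $3,090.6102
Total = $16,598.39478

$16,598.39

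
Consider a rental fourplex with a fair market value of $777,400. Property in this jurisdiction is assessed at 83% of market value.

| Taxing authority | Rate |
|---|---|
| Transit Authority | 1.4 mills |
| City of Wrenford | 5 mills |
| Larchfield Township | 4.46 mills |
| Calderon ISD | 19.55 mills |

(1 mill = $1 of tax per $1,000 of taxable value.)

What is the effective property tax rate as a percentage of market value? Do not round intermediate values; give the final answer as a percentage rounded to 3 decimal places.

Assessed value = $777,400 × 0.83 = $645,242
Transit Authority: $645,242 × 0.0014 = $903.3388
City of Wrenford: $645,242 × 0.005 = $3,226.21
Larchfield Township: $645,242 × 0.00446 = $2,877.77932
Calderon ISD: $645,242 × 0.01955 = $12,614.4811
Total tax = $19,621.80922
Effective rate = $19,621.80922 ÷ $777,400 = 2.524% of market value

2.524%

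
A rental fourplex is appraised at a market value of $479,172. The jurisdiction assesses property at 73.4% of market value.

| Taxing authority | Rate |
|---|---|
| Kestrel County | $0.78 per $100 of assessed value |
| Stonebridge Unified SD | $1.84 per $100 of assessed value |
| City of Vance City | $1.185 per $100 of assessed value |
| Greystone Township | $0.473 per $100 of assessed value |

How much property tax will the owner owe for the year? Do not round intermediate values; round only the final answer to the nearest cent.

Assessed value = $479,172 × 0.734 = $351,712.248
Kestrel County: $351,712.248 × 0.0078 = $2,743.3555344
Stonebridge Unified SD: $351,712.248 × 0.0184 = $6,471.5053632
City of Vance City: $351,712.248 × 0.01185 = $4,167.7901388
Greystone Township: $351,712.248 × 0.00473 = $1,663.59893304
Total = $2,743.3555344 + $6,471.5053632 + $4,167.7901388 + $1,663.59893304 = $15,046.24996944

$15,046.25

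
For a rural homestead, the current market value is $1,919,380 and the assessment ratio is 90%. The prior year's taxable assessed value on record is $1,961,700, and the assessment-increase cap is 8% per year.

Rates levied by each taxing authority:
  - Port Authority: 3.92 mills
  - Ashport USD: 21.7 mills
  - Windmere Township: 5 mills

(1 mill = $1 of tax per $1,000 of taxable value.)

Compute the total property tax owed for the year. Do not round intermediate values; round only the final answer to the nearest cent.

Uncapped assessed value = $1,919,380 × 0.9 = $1,727,442
Cap limit = $1,961,700 × 1.08 = $2,118,636
Taxable assessed value = min($1,727,442, $2,118,636) = $1,727,442 (cap does not bind)
Port Authority: $1,727,442 × 0.00392 = $6,771.57264
Ashport USD: $1,727,442 × 0.0217 = $37,485.4914
Windmere Township: $1,727,442 × 0.005 = $8,637.21
Total = $52,894.27404

$52,894.27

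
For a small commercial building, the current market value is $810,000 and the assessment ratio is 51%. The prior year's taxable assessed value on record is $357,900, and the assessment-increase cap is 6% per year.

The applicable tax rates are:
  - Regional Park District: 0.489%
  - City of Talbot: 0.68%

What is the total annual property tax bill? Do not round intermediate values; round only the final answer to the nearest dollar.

Uncapped assessed value = $810,000 × 0.51 = $413,100
Cap limit = $357,900 × 1.06 = $379,374
Taxable assessed value = min($413,100, $379,374) = $379,374 (cap binds)
Regional Park District: $379,374 × 0.00489 = $1,855.13886
City of Talbot: $379,374 × 0.0068 = $2,579.7432
Total = $4,434.88206

$4,435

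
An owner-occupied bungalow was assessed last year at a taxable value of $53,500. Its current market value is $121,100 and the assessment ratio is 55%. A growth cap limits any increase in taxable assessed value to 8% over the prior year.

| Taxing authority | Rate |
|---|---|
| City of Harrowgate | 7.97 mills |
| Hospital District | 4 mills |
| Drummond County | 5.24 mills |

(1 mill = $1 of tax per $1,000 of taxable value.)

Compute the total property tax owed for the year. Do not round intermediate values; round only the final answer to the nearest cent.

$994.39

Uncapped assessed value = $121,100 × 0.55 = $66,605
Cap limit = $53,500 × 1.08 = $57,780
Taxable assessed value = min($66,605, $57,780) = $57,780 (cap binds)
City of Harrowgate: $57,780 × 0.00797 = $460.5066
Hospital District: $57,780 × 0.004 = $231.12
Drummond County: $57,780 × 0.00524 = $302.7672
Total = $994.3938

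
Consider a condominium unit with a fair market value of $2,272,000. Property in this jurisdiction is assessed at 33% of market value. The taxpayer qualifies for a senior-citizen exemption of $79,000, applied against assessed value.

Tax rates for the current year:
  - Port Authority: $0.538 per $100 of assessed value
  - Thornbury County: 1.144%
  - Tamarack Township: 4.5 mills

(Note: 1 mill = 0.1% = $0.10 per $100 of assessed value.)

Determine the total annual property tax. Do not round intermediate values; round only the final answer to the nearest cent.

Assessed value = $2,272,000 × 0.33 = $749,760
Taxable value = $749,760 − $79,000 = $670,760
Port Authority: $670,760 × 0.00538 = $3,608.6888
Thornbury County: $670,760 × 0.01144 = $7,673.4944
Tamarack Township: $670,760 × 0.0045 = $3,018.42
Total = $14,300.6032

$14,300.60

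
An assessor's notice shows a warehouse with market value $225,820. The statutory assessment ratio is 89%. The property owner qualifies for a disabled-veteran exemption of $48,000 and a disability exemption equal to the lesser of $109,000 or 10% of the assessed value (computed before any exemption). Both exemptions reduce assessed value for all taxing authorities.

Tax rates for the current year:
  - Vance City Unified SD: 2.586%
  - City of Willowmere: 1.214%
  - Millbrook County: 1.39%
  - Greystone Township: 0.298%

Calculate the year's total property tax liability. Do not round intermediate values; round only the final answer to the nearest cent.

Assessed value = $225,820 × 0.89 = $200,979.8
Disability exemption = min($109,000, 10% × $200,979.8) = min($109,000, $20,097.98) = $20,097.98 (percentage binds)
Taxable value = $200,979.8 − $48,000 − $20,097.98 = $132,881.82
Vance City Unified SD: $132,881.82 × 0.02586 = $3,436.3238652
City of Willowmere: $132,881.82 × 0.01214 = $1,613.1852948
Millbrook County: $132,881.82 × 0.0139 = $1,847.057298
Greystone Township: $132,881.82 × 0.00298 = $395.9878236
Total = $7,292.5542816

$7,292.55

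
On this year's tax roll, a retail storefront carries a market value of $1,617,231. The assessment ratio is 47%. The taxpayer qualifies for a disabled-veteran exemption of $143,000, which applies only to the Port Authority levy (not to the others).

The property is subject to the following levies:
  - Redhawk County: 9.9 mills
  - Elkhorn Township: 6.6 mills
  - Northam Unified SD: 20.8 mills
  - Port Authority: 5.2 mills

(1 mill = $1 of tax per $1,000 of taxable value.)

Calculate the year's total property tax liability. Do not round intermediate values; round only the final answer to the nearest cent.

Assessed value = $1,617,231 × 0.47 = $760,098.57
Redhawk County: $760,098.57 × 0.0099 = $7,524.975843
Elkhorn Township: $760,098.57 × 0.0066 = $5,016.650562
Northam Unified SD: $760,098.57 × 0.0208 = $15,810.050256
Port Authority: ($760,098.57 − $143,000) × 0.0052 = $617,098.57 × 0.0052 = $3,208.912564
Total = $31,560.589225

$31,560.59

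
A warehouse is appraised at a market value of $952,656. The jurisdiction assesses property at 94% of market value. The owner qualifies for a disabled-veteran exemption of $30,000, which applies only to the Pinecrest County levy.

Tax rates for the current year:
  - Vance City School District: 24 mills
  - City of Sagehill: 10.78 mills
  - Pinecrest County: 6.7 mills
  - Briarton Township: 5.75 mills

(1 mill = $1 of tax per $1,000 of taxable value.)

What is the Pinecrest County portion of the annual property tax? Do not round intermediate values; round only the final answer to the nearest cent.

Assessed value = $952,656 × 0.94 = $895,496.64
Pinecrest County taxable value = $895,496.64 − $30,000 = $865,496.64
Pinecrest County levy = $865,496.64 × 0.0067 = $5,798.827488

$5,798.83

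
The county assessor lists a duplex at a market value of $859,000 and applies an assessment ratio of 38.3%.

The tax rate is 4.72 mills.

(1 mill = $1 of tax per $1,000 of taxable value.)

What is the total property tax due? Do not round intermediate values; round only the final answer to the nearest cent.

$1,552.87

Assessed value = $859,000 × 0.383 = $328,997
Tax = $328,997 × 0.00472 = $1,552.86584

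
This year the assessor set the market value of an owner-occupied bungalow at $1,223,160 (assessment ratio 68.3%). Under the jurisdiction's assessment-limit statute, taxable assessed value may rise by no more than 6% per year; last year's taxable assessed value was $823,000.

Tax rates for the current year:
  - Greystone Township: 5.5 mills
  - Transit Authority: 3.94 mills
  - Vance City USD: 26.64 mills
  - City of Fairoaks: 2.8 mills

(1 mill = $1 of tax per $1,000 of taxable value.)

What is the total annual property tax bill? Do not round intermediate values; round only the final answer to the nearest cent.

Uncapped assessed value = $1,223,160 × 0.683 = $835,418.28
Cap limit = $823,000 × 1.06 = $872,380
Taxable assessed value = min($835,418.28, $872,380) = $835,418.28 (cap does not bind)
Greystone Township: $835,418.28 × 0.0055 = $4,594.80054
Transit Authority: $835,418.28 × 0.00394 = $3,291.5480232
Vance City USD: $835,418.28 × 0.02664 = $22,255.5429792
City of Fairoaks: $835,418.28 × 0.0028 = $2,339.171184
Total = $32,481.0627264

$32,481.06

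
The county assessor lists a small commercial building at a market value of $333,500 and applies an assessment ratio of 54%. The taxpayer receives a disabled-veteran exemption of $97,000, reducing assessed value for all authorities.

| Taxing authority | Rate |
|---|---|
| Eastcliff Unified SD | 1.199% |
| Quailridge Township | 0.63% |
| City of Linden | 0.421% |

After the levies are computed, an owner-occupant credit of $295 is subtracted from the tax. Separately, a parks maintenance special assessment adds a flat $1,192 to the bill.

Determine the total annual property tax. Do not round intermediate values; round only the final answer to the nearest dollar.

Assessed value = $333,500 × 0.54 = $180,090
Taxable value = $180,090 − $97,000 = $83,090
Eastcliff Unified SD: $83,090 × 0.01199 = $996.2491
Quailridge Township: $83,090 × 0.0063 = $523.467
City of Linden: $83,090 × 0.00421 = $349.8089
Levies subtotal = $1,869.525
After credit = $1,869.525 − $295 = $1,574.525
Total = $1,574.525 + $1,192 = $2,766.525

$2,767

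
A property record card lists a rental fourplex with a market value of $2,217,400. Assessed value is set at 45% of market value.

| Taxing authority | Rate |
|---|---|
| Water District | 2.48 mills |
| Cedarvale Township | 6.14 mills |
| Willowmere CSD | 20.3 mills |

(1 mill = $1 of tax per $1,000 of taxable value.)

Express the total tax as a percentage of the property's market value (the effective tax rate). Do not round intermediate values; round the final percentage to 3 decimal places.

Assessed value = $2,217,400 × 0.45 = $997,830
Water District: $997,830 × 0.00248 = $2,474.6184
Cedarvale Township: $997,830 × 0.00614 = $6,126.6762
Willowmere CSD: $997,830 × 0.0203 = $20,255.949
Total tax = $28,857.2436
Effective rate = $28,857.2436 ÷ $2,217,400 = 1.301% of market value

1.301%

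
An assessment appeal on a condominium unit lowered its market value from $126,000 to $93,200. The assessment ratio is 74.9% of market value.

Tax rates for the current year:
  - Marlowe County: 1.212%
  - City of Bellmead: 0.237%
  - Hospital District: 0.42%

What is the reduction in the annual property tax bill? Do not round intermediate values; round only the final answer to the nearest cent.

$459.16

Old assessed value = $126,000 × 0.749 = $94,374
New assessed value = $93,200 × 0.749 = $69,806.8
Combined rate = 0.01212 + 0.00237 + 0.0042 = 0.01869
Old tax = $94,374 × 0.01869 = $1,763.85006
New tax = $69,806.8 × 0.01869 = $1,304.689092
Reduction = $1,763.85006 − $1,304.689092 = $459.160968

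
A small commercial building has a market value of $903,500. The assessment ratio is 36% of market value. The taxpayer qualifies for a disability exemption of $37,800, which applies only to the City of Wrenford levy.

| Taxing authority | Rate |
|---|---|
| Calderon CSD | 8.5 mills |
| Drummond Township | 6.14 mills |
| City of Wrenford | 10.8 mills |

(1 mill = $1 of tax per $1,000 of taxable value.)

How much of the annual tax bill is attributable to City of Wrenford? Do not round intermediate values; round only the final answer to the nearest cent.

$3,104.57

Assessed value = $903,500 × 0.36 = $325,260
City of Wrenford taxable value = $325,260 − $37,800 = $287,460
City of Wrenford levy = $287,460 × 0.0108 = $3,104.568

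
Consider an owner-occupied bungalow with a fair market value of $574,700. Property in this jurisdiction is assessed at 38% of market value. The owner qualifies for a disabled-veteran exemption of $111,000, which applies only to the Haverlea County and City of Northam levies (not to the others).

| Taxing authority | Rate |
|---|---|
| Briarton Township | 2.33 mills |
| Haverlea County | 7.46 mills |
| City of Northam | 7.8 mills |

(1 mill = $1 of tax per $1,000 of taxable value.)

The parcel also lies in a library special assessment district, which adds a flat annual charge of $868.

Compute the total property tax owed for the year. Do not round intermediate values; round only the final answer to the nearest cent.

Assessed value = $574,700 × 0.38 = $218,386
Briarton Township: $218,386 × 0.00233 = $508.83938
Haverlea County: ($218,386 − $111,000) × 0.00746 = $107,386 × 0.00746 = $801.09956
City of Northam: ($218,386 − $111,000) × 0.0078 = $107,386 × 0.0078 = $837.6108
Levies subtotal = $2,147.54974
Total = $2,147.54974 + $868 = $3,015.54974

$3,015.55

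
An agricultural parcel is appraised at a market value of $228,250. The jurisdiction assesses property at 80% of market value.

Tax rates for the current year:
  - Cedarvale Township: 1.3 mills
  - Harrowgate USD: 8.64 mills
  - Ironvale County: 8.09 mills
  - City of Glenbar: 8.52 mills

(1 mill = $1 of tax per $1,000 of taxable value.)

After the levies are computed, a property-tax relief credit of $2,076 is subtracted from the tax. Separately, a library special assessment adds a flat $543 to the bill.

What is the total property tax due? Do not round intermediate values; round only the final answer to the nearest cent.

Assessed value = $228,250 × 0.8 = $182,600
Cedarvale Township: $182,600 × 0.0013 = $237.38
Harrowgate USD: $182,600 × 0.00864 = $1,577.664
Ironvale County: $182,600 × 0.00809 = $1,477.234
City of Glenbar: $182,600 × 0.00852 = $1,555.752
Levies subtotal = $4,848.03
After credit = $4,848.03 − $2,076 = $2,772.03
Total = $2,772.03 + $543 = $3,315.03

$3,315.03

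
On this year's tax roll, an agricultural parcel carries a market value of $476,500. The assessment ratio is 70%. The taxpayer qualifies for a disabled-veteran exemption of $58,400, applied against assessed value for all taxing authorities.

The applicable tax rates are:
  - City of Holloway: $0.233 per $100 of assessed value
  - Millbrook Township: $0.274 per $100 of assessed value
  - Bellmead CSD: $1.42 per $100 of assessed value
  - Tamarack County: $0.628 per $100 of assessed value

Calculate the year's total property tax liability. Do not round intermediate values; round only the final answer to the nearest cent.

$7,030.08

Assessed value = $476,500 × 0.7 = $333,550
Taxable value = $333,550 − $58,400 = $275,150
City of Holloway: $275,150 × 0.00233 = $641.0995
Millbrook Township: $275,150 × 0.00274 = $753.911
Bellmead CSD: $275,150 × 0.0142 = $3,907.13
Tamarack County: $275,150 × 0.00628 = $1,727.942
Total = $641.0995 + $753.911 + $3,907.13 + $1,727.942 = $7,030.0825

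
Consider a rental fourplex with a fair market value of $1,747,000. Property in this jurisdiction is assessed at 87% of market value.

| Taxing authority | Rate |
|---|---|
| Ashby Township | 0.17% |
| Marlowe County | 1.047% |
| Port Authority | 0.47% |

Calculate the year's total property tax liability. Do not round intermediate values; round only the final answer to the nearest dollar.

Assessed value = $1,747,000 × 0.87 = $1,519,890
Ashby Township: $1,519,890 × 0.0017 = $2,583.813
Marlowe County: $1,519,890 × 0.01047 = $15,913.2483
Port Authority: $1,519,890 × 0.0047 = $7,143.483
Total = $2,583.813 + $15,913.2483 + $7,143.483 = $25,640.5443

$25,641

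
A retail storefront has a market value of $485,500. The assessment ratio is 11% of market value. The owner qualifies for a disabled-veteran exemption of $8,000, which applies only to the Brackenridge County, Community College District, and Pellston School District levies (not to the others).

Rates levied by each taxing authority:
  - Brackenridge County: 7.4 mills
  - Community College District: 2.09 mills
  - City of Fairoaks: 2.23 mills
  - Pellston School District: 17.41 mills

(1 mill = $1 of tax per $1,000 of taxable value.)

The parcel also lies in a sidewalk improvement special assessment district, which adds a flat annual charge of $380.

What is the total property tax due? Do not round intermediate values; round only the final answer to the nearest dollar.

$1,720

Assessed value = $485,500 × 0.11 = $53,405
Brackenridge County: ($53,405 − $8,000) × 0.0074 = $45,405 × 0.0074 = $335.997
Community College District: ($53,405 − $8,000) × 0.00209 = $45,405 × 0.00209 = $94.89645
City of Fairoaks: $53,405 × 0.00223 = $119.09315
Pellston School District: ($53,405 − $8,000) × 0.01741 = $45,405 × 0.01741 = $790.50105
Levies subtotal = $1,340.48765
Total = $1,340.48765 + $380 = $1,720.48765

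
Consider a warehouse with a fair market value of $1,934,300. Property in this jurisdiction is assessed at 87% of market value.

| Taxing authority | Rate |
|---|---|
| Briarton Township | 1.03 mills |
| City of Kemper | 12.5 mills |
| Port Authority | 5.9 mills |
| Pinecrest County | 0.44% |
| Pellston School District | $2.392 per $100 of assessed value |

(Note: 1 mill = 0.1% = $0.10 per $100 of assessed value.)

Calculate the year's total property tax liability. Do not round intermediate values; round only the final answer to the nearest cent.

Assessed value = $1,934,300 × 0.87 = $1,682,841
Briarton Township: $1,682,841 × 0.00103 = $1,733.32623
City of Kemper: $1,682,841 × 0.0125 = $21,035.5125
Port Authority: $1,682,841 × 0.0059 = $9,928.7619
Pinecrest County: $1,682,841 × 0.0044 = $7,404.5004
Pellston School District: $1,682,841 × 0.02392 = $40,253.55672
Total = $80,355.65775

$80,355.66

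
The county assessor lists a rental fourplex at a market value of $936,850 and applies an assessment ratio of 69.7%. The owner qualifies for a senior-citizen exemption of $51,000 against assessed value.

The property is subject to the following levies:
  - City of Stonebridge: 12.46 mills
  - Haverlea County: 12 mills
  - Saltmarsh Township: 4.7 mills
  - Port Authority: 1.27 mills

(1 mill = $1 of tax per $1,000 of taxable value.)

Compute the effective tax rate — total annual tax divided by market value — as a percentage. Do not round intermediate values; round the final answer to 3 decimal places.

Assessed value = $936,850 × 0.697 = $652,984.45
Taxable value = $652,984.45 − $51,000 = $601,984.45
City of Stonebridge: $601,984.45 × 0.01246 = $7,500.726247
Haverlea County: $601,984.45 × 0.012 = $7,223.8134
Saltmarsh Township: $601,984.45 × 0.0047 = $2,829.326915
Port Authority: $601,984.45 × 0.00127 = $764.5202515
Total tax = $18,318.3868135
Effective rate = $18,318.3868135 ÷ $936,850 = 1.955% of market value

1.955%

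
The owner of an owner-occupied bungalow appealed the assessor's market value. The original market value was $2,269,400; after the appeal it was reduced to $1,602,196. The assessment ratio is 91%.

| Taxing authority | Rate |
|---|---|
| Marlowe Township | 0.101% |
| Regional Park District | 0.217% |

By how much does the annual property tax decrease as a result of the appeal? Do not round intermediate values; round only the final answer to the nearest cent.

Old assessed value = $2,269,400 × 0.91 = $2,065,154
New assessed value = $1,602,196 × 0.91 = $1,457,998.36
Combined rate = 0.00101 + 0.00217 = 0.00318
Old tax = $2,065,154 × 0.00318 = $6,567.18972
New tax = $1,457,998.36 × 0.00318 = $4,636.4347848
Reduction = $6,567.18972 − $4,636.4347848 = $1,930.7549352

$1,930.75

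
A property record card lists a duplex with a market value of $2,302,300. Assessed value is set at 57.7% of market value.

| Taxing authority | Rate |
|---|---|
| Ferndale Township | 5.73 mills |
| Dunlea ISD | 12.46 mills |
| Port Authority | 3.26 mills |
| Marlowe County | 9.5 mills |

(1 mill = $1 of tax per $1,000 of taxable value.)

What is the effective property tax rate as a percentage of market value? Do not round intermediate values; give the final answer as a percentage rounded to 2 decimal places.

1.79%

Assessed value = $2,302,300 × 0.577 = $1,328,427.1
Ferndale Township: $1,328,427.1 × 0.00573 = $7,611.887283
Dunlea ISD: $1,328,427.1 × 0.01246 = $16,552.201666
Port Authority: $1,328,427.1 × 0.00326 = $4,330.672346
Marlowe County: $1,328,427.1 × 0.0095 = $12,620.05745
Total tax = $41,114.818745
Effective rate = $41,114.818745 ÷ $2,302,300 = 1.79% of market value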